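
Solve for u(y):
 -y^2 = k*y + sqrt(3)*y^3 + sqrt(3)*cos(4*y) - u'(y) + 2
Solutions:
 u(y) = C1 + k*y^2/2 + sqrt(3)*y^4/4 + y^3/3 + 2*y + sqrt(3)*sin(4*y)/4


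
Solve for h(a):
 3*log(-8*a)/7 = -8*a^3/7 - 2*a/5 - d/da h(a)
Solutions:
 h(a) = C1 - 2*a^4/7 - a^2/5 - 3*a*log(-a)/7 + 3*a*(1 - 3*log(2))/7


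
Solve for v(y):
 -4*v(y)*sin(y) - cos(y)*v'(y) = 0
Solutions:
 v(y) = C1*cos(y)^4


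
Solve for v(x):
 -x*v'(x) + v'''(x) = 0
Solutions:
 v(x) = C1 + Integral(C2*airyai(x) + C3*airybi(x), x)


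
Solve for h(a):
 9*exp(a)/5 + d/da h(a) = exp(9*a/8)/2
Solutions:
 h(a) = C1 + 4*exp(9*a/8)/9 - 9*exp(a)/5


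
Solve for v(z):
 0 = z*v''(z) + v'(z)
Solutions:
 v(z) = C1 + C2*log(z)


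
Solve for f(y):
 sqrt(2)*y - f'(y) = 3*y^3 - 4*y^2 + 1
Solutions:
 f(y) = C1 - 3*y^4/4 + 4*y^3/3 + sqrt(2)*y^2/2 - y


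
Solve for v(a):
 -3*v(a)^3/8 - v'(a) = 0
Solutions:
 v(a) = -2*sqrt(-1/(C1 - 3*a))
 v(a) = 2*sqrt(-1/(C1 - 3*a))


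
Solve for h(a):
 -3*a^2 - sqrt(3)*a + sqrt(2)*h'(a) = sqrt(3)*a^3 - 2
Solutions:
 h(a) = C1 + sqrt(6)*a^4/8 + sqrt(2)*a^3/2 + sqrt(6)*a^2/4 - sqrt(2)*a


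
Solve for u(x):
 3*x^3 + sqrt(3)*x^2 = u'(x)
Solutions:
 u(x) = C1 + 3*x^4/4 + sqrt(3)*x^3/3


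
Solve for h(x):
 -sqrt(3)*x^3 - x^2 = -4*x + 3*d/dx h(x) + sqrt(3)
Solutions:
 h(x) = C1 - sqrt(3)*x^4/12 - x^3/9 + 2*x^2/3 - sqrt(3)*x/3


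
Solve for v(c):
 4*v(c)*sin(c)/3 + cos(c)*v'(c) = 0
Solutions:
 v(c) = C1*cos(c)^(4/3)


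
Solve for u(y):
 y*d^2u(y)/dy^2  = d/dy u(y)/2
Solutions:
 u(y) = C1 + C2*y^(3/2)


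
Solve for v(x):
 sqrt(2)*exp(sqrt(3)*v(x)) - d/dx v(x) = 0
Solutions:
 v(x) = sqrt(3)*(2*log(-1/(C1 + sqrt(2)*x)) - log(3))/6


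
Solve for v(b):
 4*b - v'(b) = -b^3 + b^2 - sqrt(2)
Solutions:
 v(b) = C1 + b^4/4 - b^3/3 + 2*b^2 + sqrt(2)*b


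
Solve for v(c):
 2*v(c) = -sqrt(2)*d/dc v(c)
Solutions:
 v(c) = C1*exp(-sqrt(2)*c)


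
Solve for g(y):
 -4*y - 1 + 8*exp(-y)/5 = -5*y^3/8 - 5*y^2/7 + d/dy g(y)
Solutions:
 g(y) = C1 + 5*y^4/32 + 5*y^3/21 - 2*y^2 - y - 8*exp(-y)/5


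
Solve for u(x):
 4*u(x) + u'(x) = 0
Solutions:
 u(x) = C1*exp(-4*x)


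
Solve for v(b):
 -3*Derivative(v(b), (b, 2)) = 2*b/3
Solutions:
 v(b) = C1 + C2*b - b^3/27


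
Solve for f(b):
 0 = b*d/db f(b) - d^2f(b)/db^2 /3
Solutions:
 f(b) = C1 + C2*erfi(sqrt(6)*b/2)


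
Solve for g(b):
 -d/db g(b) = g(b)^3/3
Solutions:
 g(b) = -sqrt(6)*sqrt(-1/(C1 - b))/2
 g(b) = sqrt(6)*sqrt(-1/(C1 - b))/2


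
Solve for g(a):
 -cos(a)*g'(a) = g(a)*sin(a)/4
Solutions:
 g(a) = C1*cos(a)^(1/4)


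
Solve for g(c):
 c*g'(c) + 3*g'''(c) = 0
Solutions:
 g(c) = C1 + Integral(C2*airyai(-3^(2/3)*c/3) + C3*airybi(-3^(2/3)*c/3), c)


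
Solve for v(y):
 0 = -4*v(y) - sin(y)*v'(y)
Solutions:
 v(y) = C1*(cos(y)^2 + 2*cos(y) + 1)/(cos(y)^2 - 2*cos(y) + 1)


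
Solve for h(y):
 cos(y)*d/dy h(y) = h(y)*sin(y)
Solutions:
 h(y) = C1/cos(y)


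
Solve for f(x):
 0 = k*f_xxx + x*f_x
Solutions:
 f(x) = C1 + Integral(C2*airyai(x*(-1/k)^(1/3)) + C3*airybi(x*(-1/k)^(1/3)), x)


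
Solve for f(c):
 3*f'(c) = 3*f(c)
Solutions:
 f(c) = C1*exp(c)


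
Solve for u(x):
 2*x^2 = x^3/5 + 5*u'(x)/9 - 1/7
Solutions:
 u(x) = C1 - 9*x^4/100 + 6*x^3/5 + 9*x/35


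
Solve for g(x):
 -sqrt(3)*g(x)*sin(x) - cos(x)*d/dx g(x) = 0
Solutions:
 g(x) = C1*cos(x)^(sqrt(3))


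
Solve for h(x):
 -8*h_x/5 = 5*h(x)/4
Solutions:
 h(x) = C1*exp(-25*x/32)


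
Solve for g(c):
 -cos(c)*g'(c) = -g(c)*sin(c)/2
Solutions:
 g(c) = C1/sqrt(cos(c))


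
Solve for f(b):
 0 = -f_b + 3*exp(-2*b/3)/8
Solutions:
 f(b) = C1 - 9*exp(-2*b/3)/16


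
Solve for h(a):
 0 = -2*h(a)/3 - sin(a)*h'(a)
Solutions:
 h(a) = C1*(cos(a) + 1)^(1/3)/(cos(a) - 1)^(1/3)


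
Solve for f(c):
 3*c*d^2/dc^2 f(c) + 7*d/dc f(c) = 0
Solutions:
 f(c) = C1 + C2/c^(4/3)


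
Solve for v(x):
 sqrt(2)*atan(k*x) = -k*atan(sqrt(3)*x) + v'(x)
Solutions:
 v(x) = C1 + k*(x*atan(sqrt(3)*x) - sqrt(3)*log(3*x^2 + 1)/6) + sqrt(2)*Piecewise((x*atan(k*x) - log(k^2*x^2 + 1)/(2*k), Ne(k, 0)), (0, True))


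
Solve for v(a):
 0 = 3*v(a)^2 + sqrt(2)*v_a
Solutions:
 v(a) = 2/(C1 + 3*sqrt(2)*a)


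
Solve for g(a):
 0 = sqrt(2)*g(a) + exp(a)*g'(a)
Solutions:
 g(a) = C1*exp(sqrt(2)*exp(-a))


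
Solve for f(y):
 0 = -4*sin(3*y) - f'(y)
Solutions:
 f(y) = C1 + 4*cos(3*y)/3


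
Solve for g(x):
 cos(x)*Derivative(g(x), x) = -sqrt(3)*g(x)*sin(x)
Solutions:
 g(x) = C1*cos(x)^(sqrt(3))


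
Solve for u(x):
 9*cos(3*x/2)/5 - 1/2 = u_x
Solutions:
 u(x) = C1 - x/2 + 6*sin(3*x/2)/5


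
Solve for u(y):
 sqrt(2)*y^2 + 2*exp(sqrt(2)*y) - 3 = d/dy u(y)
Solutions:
 u(y) = C1 + sqrt(2)*y^3/3 - 3*y + sqrt(2)*exp(sqrt(2)*y)


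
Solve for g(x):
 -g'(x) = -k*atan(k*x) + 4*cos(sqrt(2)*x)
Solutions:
 g(x) = C1 + k*Piecewise((x*atan(k*x) - log(k^2*x^2 + 1)/(2*k), Ne(k, 0)), (0, True)) - 2*sqrt(2)*sin(sqrt(2)*x)


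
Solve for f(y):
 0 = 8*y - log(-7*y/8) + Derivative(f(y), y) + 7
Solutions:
 f(y) = C1 - 4*y^2 + y*log(-y) + y*(-8 - 3*log(2) + log(7))


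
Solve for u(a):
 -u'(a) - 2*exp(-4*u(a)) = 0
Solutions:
 u(a) = log(-I*(C1 - 8*a)^(1/4))
 u(a) = log(I*(C1 - 8*a)^(1/4))
 u(a) = log(-(C1 - 8*a)^(1/4))
 u(a) = log(C1 - 8*a)/4


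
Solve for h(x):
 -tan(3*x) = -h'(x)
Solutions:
 h(x) = C1 - log(cos(3*x))/3


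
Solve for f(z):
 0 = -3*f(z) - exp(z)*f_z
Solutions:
 f(z) = C1*exp(3*exp(-z))


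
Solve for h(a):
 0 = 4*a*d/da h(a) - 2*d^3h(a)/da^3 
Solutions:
 h(a) = C1 + Integral(C2*airyai(2^(1/3)*a) + C3*airybi(2^(1/3)*a), a)


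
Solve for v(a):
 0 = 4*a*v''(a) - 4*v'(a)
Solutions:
 v(a) = C1 + C2*a^2


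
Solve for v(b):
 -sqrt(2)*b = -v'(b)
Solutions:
 v(b) = C1 + sqrt(2)*b^2/2


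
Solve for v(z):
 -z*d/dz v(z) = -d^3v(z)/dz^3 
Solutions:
 v(z) = C1 + Integral(C2*airyai(z) + C3*airybi(z), z)


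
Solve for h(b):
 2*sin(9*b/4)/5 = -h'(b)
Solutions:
 h(b) = C1 + 8*cos(9*b/4)/45


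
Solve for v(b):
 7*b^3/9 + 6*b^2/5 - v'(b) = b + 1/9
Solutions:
 v(b) = C1 + 7*b^4/36 + 2*b^3/5 - b^2/2 - b/9


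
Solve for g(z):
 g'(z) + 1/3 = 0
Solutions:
 g(z) = C1 - z/3


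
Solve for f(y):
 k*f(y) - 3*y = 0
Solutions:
 f(y) = 3*y/k


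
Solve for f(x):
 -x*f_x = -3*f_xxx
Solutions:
 f(x) = C1 + Integral(C2*airyai(3^(2/3)*x/3) + C3*airybi(3^(2/3)*x/3), x)


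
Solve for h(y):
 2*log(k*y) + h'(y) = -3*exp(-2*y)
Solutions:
 h(y) = C1 - 2*y*log(k*y) + 2*y + 3*exp(-2*y)/2


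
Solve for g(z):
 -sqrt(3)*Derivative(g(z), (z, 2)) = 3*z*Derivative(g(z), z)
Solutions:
 g(z) = C1 + C2*erf(sqrt(2)*3^(1/4)*z/2)


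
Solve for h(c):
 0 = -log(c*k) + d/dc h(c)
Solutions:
 h(c) = C1 + c*log(c*k) - c


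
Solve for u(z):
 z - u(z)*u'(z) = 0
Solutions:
 u(z) = -sqrt(C1 + z^2)
 u(z) = sqrt(C1 + z^2)


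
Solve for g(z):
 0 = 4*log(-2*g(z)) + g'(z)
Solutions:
 Integral(1/(log(-_y) + log(2)), (_y, g(z)))/4 = C1 - z


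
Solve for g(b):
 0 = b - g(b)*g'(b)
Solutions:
 g(b) = -sqrt(C1 + b^2)
 g(b) = sqrt(C1 + b^2)


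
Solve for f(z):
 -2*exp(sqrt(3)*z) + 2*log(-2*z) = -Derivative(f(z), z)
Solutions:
 f(z) = C1 - 2*z*log(-z) + 2*z*(1 - log(2)) + 2*sqrt(3)*exp(sqrt(3)*z)/3


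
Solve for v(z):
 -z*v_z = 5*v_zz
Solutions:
 v(z) = C1 + C2*erf(sqrt(10)*z/10)


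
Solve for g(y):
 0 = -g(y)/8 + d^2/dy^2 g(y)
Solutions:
 g(y) = C1*exp(-sqrt(2)*y/4) + C2*exp(sqrt(2)*y/4)


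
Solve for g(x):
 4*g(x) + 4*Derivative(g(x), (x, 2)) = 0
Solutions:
 g(x) = C1*sin(x) + C2*cos(x)


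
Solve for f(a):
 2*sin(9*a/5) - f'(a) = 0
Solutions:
 f(a) = C1 - 10*cos(9*a/5)/9


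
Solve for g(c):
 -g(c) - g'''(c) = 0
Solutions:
 g(c) = C3*exp(-c) + (C1*sin(sqrt(3)*c/2) + C2*cos(sqrt(3)*c/2))*exp(c/2)


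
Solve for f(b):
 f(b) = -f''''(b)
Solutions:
 f(b) = (C1*sin(sqrt(2)*b/2) + C2*cos(sqrt(2)*b/2))*exp(-sqrt(2)*b/2) + (C3*sin(sqrt(2)*b/2) + C4*cos(sqrt(2)*b/2))*exp(sqrt(2)*b/2)


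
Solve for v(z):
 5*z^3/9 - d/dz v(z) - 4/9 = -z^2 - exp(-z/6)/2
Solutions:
 v(z) = C1 + 5*z^4/36 + z^3/3 - 4*z/9 - 3*exp(-z/6)


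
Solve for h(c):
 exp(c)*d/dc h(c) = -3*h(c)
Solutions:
 h(c) = C1*exp(3*exp(-c))


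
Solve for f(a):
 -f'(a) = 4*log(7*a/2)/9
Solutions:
 f(a) = C1 - 4*a*log(a)/9 - 4*a*log(7)/9 + 4*a*log(2)/9 + 4*a/9


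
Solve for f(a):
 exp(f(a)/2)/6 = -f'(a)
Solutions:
 f(a) = 2*log(1/(C1 + a)) + 2*log(12)


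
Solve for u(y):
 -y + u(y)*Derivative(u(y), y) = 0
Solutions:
 u(y) = -sqrt(C1 + y^2)
 u(y) = sqrt(C1 + y^2)


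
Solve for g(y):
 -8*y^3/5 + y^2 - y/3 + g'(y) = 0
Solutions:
 g(y) = C1 + 2*y^4/5 - y^3/3 + y^2/6


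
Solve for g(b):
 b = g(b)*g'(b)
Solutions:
 g(b) = -sqrt(C1 + b^2)
 g(b) = sqrt(C1 + b^2)


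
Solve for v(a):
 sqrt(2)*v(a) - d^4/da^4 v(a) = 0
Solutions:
 v(a) = C1*exp(-2^(1/8)*a) + C2*exp(2^(1/8)*a) + C3*sin(2^(1/8)*a) + C4*cos(2^(1/8)*a)


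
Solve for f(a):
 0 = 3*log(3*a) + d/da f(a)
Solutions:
 f(a) = C1 - 3*a*log(a) - a*log(27) + 3*a


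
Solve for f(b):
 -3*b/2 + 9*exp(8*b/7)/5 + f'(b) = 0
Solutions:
 f(b) = C1 + 3*b^2/4 - 63*exp(8*b/7)/40


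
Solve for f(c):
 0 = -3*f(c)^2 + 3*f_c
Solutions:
 f(c) = -1/(C1 + c)


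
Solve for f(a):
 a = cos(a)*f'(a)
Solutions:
 f(a) = C1 + Integral(a/cos(a), a)


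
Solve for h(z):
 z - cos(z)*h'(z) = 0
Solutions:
 h(z) = C1 + Integral(z/cos(z), z)


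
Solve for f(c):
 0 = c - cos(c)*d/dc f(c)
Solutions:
 f(c) = C1 + Integral(c/cos(c), c)


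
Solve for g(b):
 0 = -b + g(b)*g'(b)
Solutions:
 g(b) = -sqrt(C1 + b^2)
 g(b) = sqrt(C1 + b^2)


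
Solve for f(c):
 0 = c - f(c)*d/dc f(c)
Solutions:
 f(c) = -sqrt(C1 + c^2)
 f(c) = sqrt(C1 + c^2)


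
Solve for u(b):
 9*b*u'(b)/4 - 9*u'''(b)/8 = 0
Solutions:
 u(b) = C1 + Integral(C2*airyai(2^(1/3)*b) + C3*airybi(2^(1/3)*b), b)


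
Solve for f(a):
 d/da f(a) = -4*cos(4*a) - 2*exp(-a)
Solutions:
 f(a) = C1 - sin(4*a) + 2*exp(-a)


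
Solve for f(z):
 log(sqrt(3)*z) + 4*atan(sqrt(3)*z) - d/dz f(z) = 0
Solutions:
 f(z) = C1 + z*log(z) + 4*z*atan(sqrt(3)*z) - z + z*log(3)/2 - 2*sqrt(3)*log(3*z^2 + 1)/3


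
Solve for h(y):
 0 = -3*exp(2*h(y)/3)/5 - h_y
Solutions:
 h(y) = 3*log(-sqrt(-1/(C1 - 3*y))) - 3*log(2) + 3*log(30)/2
 h(y) = 3*log(-1/(C1 - 3*y))/2 - 3*log(2) + 3*log(30)/2


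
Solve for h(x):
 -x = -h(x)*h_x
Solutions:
 h(x) = -sqrt(C1 + x^2)
 h(x) = sqrt(C1 + x^2)


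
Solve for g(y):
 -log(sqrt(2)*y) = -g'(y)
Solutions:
 g(y) = C1 + y*log(y) - y + y*log(2)/2


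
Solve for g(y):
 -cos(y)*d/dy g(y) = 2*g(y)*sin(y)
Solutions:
 g(y) = C1*cos(y)^2


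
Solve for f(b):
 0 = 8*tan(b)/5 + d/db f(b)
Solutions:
 f(b) = C1 + 8*log(cos(b))/5


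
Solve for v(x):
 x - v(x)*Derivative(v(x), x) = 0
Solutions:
 v(x) = -sqrt(C1 + x^2)
 v(x) = sqrt(C1 + x^2)


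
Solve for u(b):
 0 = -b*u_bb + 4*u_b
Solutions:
 u(b) = C1 + C2*b^5


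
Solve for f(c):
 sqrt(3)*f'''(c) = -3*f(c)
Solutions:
 f(c) = C3*exp(-3^(1/6)*c) + (C1*sin(3^(2/3)*c/2) + C2*cos(3^(2/3)*c/2))*exp(3^(1/6)*c/2)


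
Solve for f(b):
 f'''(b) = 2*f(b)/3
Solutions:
 f(b) = C3*exp(2^(1/3)*3^(2/3)*b/3) + (C1*sin(2^(1/3)*3^(1/6)*b/2) + C2*cos(2^(1/3)*3^(1/6)*b/2))*exp(-2^(1/3)*3^(2/3)*b/6)


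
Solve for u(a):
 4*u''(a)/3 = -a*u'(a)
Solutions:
 u(a) = C1 + C2*erf(sqrt(6)*a/4)


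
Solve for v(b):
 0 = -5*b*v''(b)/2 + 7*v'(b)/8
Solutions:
 v(b) = C1 + C2*b^(27/20)


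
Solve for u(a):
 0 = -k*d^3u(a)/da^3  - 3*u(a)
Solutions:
 u(a) = C1*exp(3^(1/3)*a*(-1/k)^(1/3)) + C2*exp(a*(-1/k)^(1/3)*(-3^(1/3) + 3^(5/6)*I)/2) + C3*exp(-a*(-1/k)^(1/3)*(3^(1/3) + 3^(5/6)*I)/2)


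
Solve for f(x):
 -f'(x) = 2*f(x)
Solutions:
 f(x) = C1*exp(-2*x)


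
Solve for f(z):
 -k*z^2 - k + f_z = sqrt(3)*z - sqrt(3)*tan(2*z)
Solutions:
 f(z) = C1 + k*z^3/3 + k*z + sqrt(3)*z^2/2 + sqrt(3)*log(cos(2*z))/2


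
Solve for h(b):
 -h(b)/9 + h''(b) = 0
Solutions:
 h(b) = C1*exp(-b/3) + C2*exp(b/3)


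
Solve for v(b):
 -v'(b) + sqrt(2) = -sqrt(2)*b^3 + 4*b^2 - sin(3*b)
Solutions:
 v(b) = C1 + sqrt(2)*b^4/4 - 4*b^3/3 + sqrt(2)*b - cos(3*b)/3


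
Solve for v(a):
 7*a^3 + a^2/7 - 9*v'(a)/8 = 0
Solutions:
 v(a) = C1 + 14*a^4/9 + 8*a^3/189


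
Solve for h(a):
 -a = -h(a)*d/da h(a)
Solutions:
 h(a) = -sqrt(C1 + a^2)
 h(a) = sqrt(C1 + a^2)


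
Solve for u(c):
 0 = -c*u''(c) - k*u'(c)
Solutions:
 u(c) = C1 + c^(1 - re(k))*(C2*sin(log(c)*Abs(im(k))) + C3*cos(log(c)*im(k)))


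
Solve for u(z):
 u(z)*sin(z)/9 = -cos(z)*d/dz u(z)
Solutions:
 u(z) = C1*cos(z)^(1/9)


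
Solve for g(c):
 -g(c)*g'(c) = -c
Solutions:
 g(c) = -sqrt(C1 + c^2)
 g(c) = sqrt(C1 + c^2)


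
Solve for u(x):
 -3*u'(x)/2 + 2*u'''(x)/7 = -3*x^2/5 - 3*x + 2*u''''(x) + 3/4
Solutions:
 u(x) = C1 + C2*exp(x*(4/(63*sqrt(194369) + 27775)^(1/3) + 4 + (63*sqrt(194369) + 27775)^(1/3))/84)*sin(sqrt(3)*x*(-(63*sqrt(194369) + 27775)^(1/3) + 4/(63*sqrt(194369) + 27775)^(1/3))/84) + C3*exp(x*(4/(63*sqrt(194369) + 27775)^(1/3) + 4 + (63*sqrt(194369) + 27775)^(1/3))/84)*cos(sqrt(3)*x*(-(63*sqrt(194369) + 27775)^(1/3) + 4/(63*sqrt(194369) + 27775)^(1/3))/84) + C4*exp(x*(-(63*sqrt(194369) + 27775)^(1/3) - 4/(63*sqrt(194369) + 27775)^(1/3) + 2)/42) + 2*x^3/15 + x^2 - 73*x/210


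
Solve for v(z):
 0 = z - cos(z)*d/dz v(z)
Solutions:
 v(z) = C1 + Integral(z/cos(z), z)


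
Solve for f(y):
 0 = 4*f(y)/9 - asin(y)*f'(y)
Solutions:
 f(y) = C1*exp(4*Integral(1/asin(y), y)/9)


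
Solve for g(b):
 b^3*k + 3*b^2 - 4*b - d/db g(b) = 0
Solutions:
 g(b) = C1 + b^4*k/4 + b^3 - 2*b^2


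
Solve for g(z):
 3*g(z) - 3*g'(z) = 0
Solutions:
 g(z) = C1*exp(z)


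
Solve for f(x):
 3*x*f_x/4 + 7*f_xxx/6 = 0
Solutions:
 f(x) = C1 + Integral(C2*airyai(-42^(2/3)*x/14) + C3*airybi(-42^(2/3)*x/14), x)


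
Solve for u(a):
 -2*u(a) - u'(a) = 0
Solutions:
 u(a) = C1*exp(-2*a)


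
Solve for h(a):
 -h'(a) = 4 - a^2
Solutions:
 h(a) = C1 + a^3/3 - 4*a


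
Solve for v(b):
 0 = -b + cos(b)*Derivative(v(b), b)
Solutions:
 v(b) = C1 + Integral(b/cos(b), b)


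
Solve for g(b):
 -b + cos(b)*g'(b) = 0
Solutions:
 g(b) = C1 + Integral(b/cos(b), b)


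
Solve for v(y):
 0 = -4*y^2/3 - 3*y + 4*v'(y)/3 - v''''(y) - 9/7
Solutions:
 v(y) = C1 + C4*exp(6^(2/3)*y/3) + y^3/3 + 9*y^2/8 + 27*y/28 + (C2*sin(2^(2/3)*3^(1/6)*y/2) + C3*cos(2^(2/3)*3^(1/6)*y/2))*exp(-6^(2/3)*y/6)


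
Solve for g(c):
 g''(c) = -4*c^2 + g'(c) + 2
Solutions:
 g(c) = C1 + C2*exp(c) + 4*c^3/3 + 4*c^2 + 6*c


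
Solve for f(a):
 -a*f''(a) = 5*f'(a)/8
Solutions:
 f(a) = C1 + C2*a^(3/8)


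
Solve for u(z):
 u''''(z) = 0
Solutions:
 u(z) = C1 + C2*z + C3*z^2 + C4*z^3


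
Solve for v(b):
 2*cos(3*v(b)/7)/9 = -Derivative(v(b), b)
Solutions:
 2*b/9 - 7*log(sin(3*v(b)/7) - 1)/6 + 7*log(sin(3*v(b)/7) + 1)/6 = C1


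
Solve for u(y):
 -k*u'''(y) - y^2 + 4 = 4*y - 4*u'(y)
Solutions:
 u(y) = C1 + C2*exp(-2*y*sqrt(1/k)) + C3*exp(2*y*sqrt(1/k)) + k*y/8 + y^3/12 + y^2/2 - y


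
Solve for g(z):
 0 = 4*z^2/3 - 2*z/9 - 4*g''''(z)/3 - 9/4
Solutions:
 g(z) = C1 + C2*z + C3*z^2 + C4*z^3 + z^6/360 - z^5/720 - 9*z^4/128


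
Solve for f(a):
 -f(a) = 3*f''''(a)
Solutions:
 f(a) = (C1*sin(sqrt(2)*3^(3/4)*a/6) + C2*cos(sqrt(2)*3^(3/4)*a/6))*exp(-sqrt(2)*3^(3/4)*a/6) + (C3*sin(sqrt(2)*3^(3/4)*a/6) + C4*cos(sqrt(2)*3^(3/4)*a/6))*exp(sqrt(2)*3^(3/4)*a/6)


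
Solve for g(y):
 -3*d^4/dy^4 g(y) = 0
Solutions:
 g(y) = C1 + C2*y + C3*y^2 + C4*y^3


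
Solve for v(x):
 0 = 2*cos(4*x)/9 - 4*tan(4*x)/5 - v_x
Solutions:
 v(x) = C1 + log(cos(4*x))/5 + sin(4*x)/18


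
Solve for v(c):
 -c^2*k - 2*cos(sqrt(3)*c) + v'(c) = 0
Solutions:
 v(c) = C1 + c^3*k/3 + 2*sqrt(3)*sin(sqrt(3)*c)/3


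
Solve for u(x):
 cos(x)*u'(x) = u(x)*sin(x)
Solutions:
 u(x) = C1/cos(x)


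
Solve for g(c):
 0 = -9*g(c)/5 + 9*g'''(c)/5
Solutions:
 g(c) = C3*exp(c) + (C1*sin(sqrt(3)*c/2) + C2*cos(sqrt(3)*c/2))*exp(-c/2)


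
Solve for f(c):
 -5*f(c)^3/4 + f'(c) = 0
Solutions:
 f(c) = -sqrt(2)*sqrt(-1/(C1 + 5*c))
 f(c) = sqrt(2)*sqrt(-1/(C1 + 5*c))


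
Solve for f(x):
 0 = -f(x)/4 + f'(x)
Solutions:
 f(x) = C1*exp(x/4)


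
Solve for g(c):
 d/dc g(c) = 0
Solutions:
 g(c) = C1


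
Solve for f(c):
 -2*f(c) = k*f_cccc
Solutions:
 f(c) = C1*exp(-2^(1/4)*c*(-1/k)^(1/4)) + C2*exp(2^(1/4)*c*(-1/k)^(1/4)) + C3*exp(-2^(1/4)*I*c*(-1/k)^(1/4)) + C4*exp(2^(1/4)*I*c*(-1/k)^(1/4))


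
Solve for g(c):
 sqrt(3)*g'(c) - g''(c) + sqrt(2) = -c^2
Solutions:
 g(c) = C1 + C2*exp(sqrt(3)*c) - sqrt(3)*c^3/9 - c^2/3 - sqrt(6)*c/3 - 2*sqrt(3)*c/9


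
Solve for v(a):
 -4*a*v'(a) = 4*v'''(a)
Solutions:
 v(a) = C1 + Integral(C2*airyai(-a) + C3*airybi(-a), a)


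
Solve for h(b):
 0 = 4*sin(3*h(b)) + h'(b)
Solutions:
 h(b) = -acos((-C1 - exp(24*b))/(C1 - exp(24*b)))/3 + 2*pi/3
 h(b) = acos((-C1 - exp(24*b))/(C1 - exp(24*b)))/3


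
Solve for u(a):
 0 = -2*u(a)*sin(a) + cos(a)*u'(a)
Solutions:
 u(a) = C1/cos(a)^2


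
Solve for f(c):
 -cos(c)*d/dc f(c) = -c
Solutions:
 f(c) = C1 + Integral(c/cos(c), c)


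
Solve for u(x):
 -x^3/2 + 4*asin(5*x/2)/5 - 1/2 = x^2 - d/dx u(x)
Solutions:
 u(x) = C1 + x^4/8 + x^3/3 - 4*x*asin(5*x/2)/5 + x/2 - 4*sqrt(4 - 25*x^2)/25


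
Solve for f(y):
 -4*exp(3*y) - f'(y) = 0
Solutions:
 f(y) = C1 - 4*exp(3*y)/3


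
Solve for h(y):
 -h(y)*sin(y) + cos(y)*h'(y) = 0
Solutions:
 h(y) = C1/cos(y)


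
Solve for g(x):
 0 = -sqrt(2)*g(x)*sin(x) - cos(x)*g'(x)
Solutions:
 g(x) = C1*cos(x)^(sqrt(2))


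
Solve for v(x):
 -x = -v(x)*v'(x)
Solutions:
 v(x) = -sqrt(C1 + x^2)
 v(x) = sqrt(C1 + x^2)


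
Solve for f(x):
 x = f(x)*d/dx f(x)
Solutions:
 f(x) = -sqrt(C1 + x^2)
 f(x) = sqrt(C1 + x^2)


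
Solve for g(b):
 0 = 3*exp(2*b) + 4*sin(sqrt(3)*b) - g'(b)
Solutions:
 g(b) = C1 + 3*exp(2*b)/2 - 4*sqrt(3)*cos(sqrt(3)*b)/3


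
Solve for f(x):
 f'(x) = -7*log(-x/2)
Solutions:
 f(x) = C1 - 7*x*log(-x) + 7*x*(log(2) + 1)


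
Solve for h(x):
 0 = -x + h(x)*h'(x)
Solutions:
 h(x) = -sqrt(C1 + x^2)
 h(x) = sqrt(C1 + x^2)


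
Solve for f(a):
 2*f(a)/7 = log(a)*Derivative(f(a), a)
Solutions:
 f(a) = C1*exp(2*li(a)/7)


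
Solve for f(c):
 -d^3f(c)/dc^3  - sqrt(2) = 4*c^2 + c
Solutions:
 f(c) = C1 + C2*c + C3*c^2 - c^5/15 - c^4/24 - sqrt(2)*c^3/6


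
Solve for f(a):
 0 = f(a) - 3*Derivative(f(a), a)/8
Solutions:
 f(a) = C1*exp(8*a/3)


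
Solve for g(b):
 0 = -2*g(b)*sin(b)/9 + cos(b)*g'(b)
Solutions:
 g(b) = C1/cos(b)^(2/9)


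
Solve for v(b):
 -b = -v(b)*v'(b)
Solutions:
 v(b) = -sqrt(C1 + b^2)
 v(b) = sqrt(C1 + b^2)


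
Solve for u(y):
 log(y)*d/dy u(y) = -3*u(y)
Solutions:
 u(y) = C1*exp(-3*li(y))


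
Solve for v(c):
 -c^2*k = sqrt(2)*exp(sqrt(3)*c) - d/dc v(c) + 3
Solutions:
 v(c) = C1 + c^3*k/3 + 3*c + sqrt(6)*exp(sqrt(3)*c)/3


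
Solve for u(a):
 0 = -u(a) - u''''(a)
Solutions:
 u(a) = (C1*sin(sqrt(2)*a/2) + C2*cos(sqrt(2)*a/2))*exp(-sqrt(2)*a/2) + (C3*sin(sqrt(2)*a/2) + C4*cos(sqrt(2)*a/2))*exp(sqrt(2)*a/2)


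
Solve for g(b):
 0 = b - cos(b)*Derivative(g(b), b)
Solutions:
 g(b) = C1 + Integral(b/cos(b), b)


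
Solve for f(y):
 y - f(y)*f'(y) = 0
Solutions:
 f(y) = -sqrt(C1 + y^2)
 f(y) = sqrt(C1 + y^2)


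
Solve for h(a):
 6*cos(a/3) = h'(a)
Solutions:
 h(a) = C1 + 18*sin(a/3)


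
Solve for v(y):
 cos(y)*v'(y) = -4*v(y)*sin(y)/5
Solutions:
 v(y) = C1*cos(y)^(4/5)


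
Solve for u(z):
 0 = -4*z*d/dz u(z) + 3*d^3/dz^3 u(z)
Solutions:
 u(z) = C1 + Integral(C2*airyai(6^(2/3)*z/3) + C3*airybi(6^(2/3)*z/3), z)


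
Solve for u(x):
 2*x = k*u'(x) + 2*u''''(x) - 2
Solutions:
 u(x) = C1 + C2*exp(2^(2/3)*x*(-k)^(1/3)/2) + C3*exp(2^(2/3)*x*(-k)^(1/3)*(-1 + sqrt(3)*I)/4) + C4*exp(-2^(2/3)*x*(-k)^(1/3)*(1 + sqrt(3)*I)/4) + x^2/k + 2*x/k


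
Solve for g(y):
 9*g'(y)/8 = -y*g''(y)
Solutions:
 g(y) = C1 + C2/y^(1/8)


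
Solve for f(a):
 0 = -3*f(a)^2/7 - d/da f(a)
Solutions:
 f(a) = 7/(C1 + 3*a)


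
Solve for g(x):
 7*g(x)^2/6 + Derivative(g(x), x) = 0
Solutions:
 g(x) = 6/(C1 + 7*x)


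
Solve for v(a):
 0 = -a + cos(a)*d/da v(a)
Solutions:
 v(a) = C1 + Integral(a/cos(a), a)


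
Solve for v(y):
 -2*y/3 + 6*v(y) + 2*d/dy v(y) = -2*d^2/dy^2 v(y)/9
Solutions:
 v(y) = y/9 + (C1*sin(3*sqrt(3)*y/2) + C2*cos(3*sqrt(3)*y/2))*exp(-9*y/2) - 1/27


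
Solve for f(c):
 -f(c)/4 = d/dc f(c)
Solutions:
 f(c) = C1*exp(-c/4)


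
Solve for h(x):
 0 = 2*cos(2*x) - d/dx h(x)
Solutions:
 h(x) = C1 + sin(2*x)


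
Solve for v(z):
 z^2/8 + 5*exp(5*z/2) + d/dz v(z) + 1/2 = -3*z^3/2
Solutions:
 v(z) = C1 - 3*z^4/8 - z^3/24 - z/2 - 2*exp(5*z/2)


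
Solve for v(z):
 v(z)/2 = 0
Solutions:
 v(z) = 0


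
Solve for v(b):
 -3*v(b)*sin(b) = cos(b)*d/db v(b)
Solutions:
 v(b) = C1*cos(b)^3


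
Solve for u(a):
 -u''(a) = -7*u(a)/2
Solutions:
 u(a) = C1*exp(-sqrt(14)*a/2) + C2*exp(sqrt(14)*a/2)


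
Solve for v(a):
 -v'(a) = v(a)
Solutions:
 v(a) = C1*exp(-a)


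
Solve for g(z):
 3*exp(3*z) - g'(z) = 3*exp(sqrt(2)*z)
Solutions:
 g(z) = C1 + exp(3*z) - 3*sqrt(2)*exp(sqrt(2)*z)/2


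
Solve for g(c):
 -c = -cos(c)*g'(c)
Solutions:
 g(c) = C1 + Integral(c/cos(c), c)


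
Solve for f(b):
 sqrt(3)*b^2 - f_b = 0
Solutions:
 f(b) = C1 + sqrt(3)*b^3/3


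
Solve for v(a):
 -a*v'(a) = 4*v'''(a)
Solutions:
 v(a) = C1 + Integral(C2*airyai(-2^(1/3)*a/2) + C3*airybi(-2^(1/3)*a/2), a)


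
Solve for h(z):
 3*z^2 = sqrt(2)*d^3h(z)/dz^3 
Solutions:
 h(z) = C1 + C2*z + C3*z^2 + sqrt(2)*z^5/40


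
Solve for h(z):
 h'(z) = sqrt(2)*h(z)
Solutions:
 h(z) = C1*exp(sqrt(2)*z)


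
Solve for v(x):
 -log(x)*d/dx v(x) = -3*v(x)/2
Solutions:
 v(x) = C1*exp(3*li(x)/2)


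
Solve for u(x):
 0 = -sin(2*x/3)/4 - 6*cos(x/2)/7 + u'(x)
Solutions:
 u(x) = C1 + 12*sin(x/2)/7 - 3*cos(2*x/3)/8


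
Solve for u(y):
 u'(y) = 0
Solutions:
 u(y) = C1


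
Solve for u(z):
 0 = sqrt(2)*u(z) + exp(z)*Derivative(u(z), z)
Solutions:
 u(z) = C1*exp(sqrt(2)*exp(-z))


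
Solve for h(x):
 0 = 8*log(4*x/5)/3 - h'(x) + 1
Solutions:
 h(x) = C1 + 8*x*log(x)/3 - 3*x*log(5) - 5*x/3 + x*log(10)/3 + 5*x*log(2)


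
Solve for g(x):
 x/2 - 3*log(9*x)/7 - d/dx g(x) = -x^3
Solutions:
 g(x) = C1 + x^4/4 + x^2/4 - 3*x*log(x)/7 - 6*x*log(3)/7 + 3*x/7


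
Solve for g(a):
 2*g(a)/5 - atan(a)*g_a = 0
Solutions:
 g(a) = C1*exp(2*Integral(1/atan(a), a)/5)


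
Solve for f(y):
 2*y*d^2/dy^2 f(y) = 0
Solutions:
 f(y) = C1 + C2*y


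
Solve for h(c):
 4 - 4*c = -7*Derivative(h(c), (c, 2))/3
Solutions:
 h(c) = C1 + C2*c + 2*c^3/7 - 6*c^2/7


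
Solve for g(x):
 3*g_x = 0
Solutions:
 g(x) = C1


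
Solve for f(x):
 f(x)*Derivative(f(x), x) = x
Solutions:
 f(x) = -sqrt(C1 + x^2)
 f(x) = sqrt(C1 + x^2)


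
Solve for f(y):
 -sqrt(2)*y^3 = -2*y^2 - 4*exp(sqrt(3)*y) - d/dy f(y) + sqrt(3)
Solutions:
 f(y) = C1 + sqrt(2)*y^4/4 - 2*y^3/3 + sqrt(3)*y - 4*sqrt(3)*exp(sqrt(3)*y)/3


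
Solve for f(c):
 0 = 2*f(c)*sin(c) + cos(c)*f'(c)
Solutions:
 f(c) = C1*cos(c)^2


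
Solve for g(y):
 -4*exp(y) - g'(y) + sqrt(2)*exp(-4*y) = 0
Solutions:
 g(y) = C1 - 4*exp(y) - sqrt(2)*exp(-4*y)/4


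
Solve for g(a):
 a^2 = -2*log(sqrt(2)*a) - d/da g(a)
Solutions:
 g(a) = C1 - a^3/3 - 2*a*log(a) - a*log(2) + 2*a


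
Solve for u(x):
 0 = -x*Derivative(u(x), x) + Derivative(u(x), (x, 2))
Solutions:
 u(x) = C1 + C2*erfi(sqrt(2)*x/2)


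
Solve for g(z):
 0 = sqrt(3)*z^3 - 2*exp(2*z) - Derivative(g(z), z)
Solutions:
 g(z) = C1 + sqrt(3)*z^4/4 - exp(2*z)


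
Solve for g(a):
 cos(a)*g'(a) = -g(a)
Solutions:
 g(a) = C1*sqrt(sin(a) - 1)/sqrt(sin(a) + 1)


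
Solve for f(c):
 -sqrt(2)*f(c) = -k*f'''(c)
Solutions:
 f(c) = C1*exp(2^(1/6)*c*(1/k)^(1/3)) + C2*exp(2^(1/6)*c*(-1 + sqrt(3)*I)*(1/k)^(1/3)/2) + C3*exp(-2^(1/6)*c*(1 + sqrt(3)*I)*(1/k)^(1/3)/2)


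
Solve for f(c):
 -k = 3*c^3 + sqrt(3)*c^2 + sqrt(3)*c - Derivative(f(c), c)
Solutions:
 f(c) = C1 + 3*c^4/4 + sqrt(3)*c^3/3 + sqrt(3)*c^2/2 + c*k


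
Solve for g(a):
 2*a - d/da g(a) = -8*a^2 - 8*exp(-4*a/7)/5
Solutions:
 g(a) = C1 + 8*a^3/3 + a^2 - 14*exp(-4*a/7)/5


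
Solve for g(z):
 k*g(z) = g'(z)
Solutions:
 g(z) = C1*exp(k*z)


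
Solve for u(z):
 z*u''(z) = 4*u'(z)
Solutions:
 u(z) = C1 + C2*z^5


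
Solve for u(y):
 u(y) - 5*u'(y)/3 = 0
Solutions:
 u(y) = C1*exp(3*y/5)


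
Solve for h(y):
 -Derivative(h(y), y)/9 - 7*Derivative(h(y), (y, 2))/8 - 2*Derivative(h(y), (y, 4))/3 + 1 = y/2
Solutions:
 h(y) = C1 + C2*exp(3^(1/3)*y*(-21/(16 + sqrt(3343))^(1/3) + 3^(1/3)*(16 + sqrt(3343))^(1/3))/24)*sin(3^(1/6)*y*(7*3^(2/3)/(16 + sqrt(3343))^(1/3) + (16 + sqrt(3343))^(1/3))/8) + C3*exp(3^(1/3)*y*(-21/(16 + sqrt(3343))^(1/3) + 3^(1/3)*(16 + sqrt(3343))^(1/3))/24)*cos(3^(1/6)*y*(7*3^(2/3)/(16 + sqrt(3343))^(1/3) + (16 + sqrt(3343))^(1/3))/8) + C4*exp(-3^(1/3)*y*(-21/(16 + sqrt(3343))^(1/3) + 3^(1/3)*(16 + sqrt(3343))^(1/3))/12) - 9*y^2/4 + 711*y/16


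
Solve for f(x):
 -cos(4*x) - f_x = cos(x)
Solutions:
 f(x) = C1 - sin(x) - sin(4*x)/4


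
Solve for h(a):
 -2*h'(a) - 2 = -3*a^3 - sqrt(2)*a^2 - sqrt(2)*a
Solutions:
 h(a) = C1 + 3*a^4/8 + sqrt(2)*a^3/6 + sqrt(2)*a^2/4 - a


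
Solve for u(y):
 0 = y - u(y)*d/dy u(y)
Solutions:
 u(y) = -sqrt(C1 + y^2)
 u(y) = sqrt(C1 + y^2)


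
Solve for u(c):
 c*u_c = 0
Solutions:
 u(c) = C1


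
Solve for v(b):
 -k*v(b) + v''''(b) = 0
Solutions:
 v(b) = C1*exp(-b*k^(1/4)) + C2*exp(b*k^(1/4)) + C3*exp(-I*b*k^(1/4)) + C4*exp(I*b*k^(1/4))


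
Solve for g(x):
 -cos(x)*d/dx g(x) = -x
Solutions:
 g(x) = C1 + Integral(x/cos(x), x)


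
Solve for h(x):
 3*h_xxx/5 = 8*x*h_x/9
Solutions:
 h(x) = C1 + Integral(C2*airyai(2*5^(1/3)*x/3) + C3*airybi(2*5^(1/3)*x/3), x)


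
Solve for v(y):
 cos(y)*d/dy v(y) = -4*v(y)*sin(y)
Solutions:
 v(y) = C1*cos(y)^4


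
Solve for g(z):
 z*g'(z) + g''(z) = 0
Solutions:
 g(z) = C1 + C2*erf(sqrt(2)*z/2)


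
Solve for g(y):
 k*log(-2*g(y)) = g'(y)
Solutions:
 Integral(1/(log(-_y) + log(2)), (_y, g(y))) = C1 + k*y


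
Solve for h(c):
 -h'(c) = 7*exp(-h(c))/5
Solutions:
 h(c) = log(C1 - 7*c/5)


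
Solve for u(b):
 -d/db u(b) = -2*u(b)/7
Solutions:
 u(b) = C1*exp(2*b/7)


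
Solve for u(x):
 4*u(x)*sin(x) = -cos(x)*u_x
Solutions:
 u(x) = C1*cos(x)^4


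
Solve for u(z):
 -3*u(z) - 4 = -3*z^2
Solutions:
 u(z) = z^2 - 4/3


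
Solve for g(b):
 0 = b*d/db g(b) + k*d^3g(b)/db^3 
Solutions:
 g(b) = C1 + Integral(C2*airyai(b*(-1/k)^(1/3)) + C3*airybi(b*(-1/k)^(1/3)), b)


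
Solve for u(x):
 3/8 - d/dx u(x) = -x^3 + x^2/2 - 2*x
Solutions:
 u(x) = C1 + x^4/4 - x^3/6 + x^2 + 3*x/8


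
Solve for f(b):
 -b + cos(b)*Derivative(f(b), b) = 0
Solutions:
 f(b) = C1 + Integral(b/cos(b), b)


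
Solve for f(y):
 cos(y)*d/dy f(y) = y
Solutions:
 f(y) = C1 + Integral(y/cos(y), y)


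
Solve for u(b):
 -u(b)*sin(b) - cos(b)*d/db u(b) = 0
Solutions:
 u(b) = C1*cos(b)


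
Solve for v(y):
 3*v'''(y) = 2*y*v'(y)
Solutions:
 v(y) = C1 + Integral(C2*airyai(2^(1/3)*3^(2/3)*y/3) + C3*airybi(2^(1/3)*3^(2/3)*y/3), y)


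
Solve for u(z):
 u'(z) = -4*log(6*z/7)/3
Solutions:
 u(z) = C1 - 4*z*log(z)/3 - 4*z*log(6)/3 + 4*z/3 + 4*z*log(7)/3


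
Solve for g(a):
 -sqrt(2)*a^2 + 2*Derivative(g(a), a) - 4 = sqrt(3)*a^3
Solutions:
 g(a) = C1 + sqrt(3)*a^4/8 + sqrt(2)*a^3/6 + 2*a


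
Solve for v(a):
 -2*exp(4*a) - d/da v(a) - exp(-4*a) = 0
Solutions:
 v(a) = C1 - exp(4*a)/2 + exp(-4*a)/4


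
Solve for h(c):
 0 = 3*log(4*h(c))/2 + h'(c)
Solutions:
 2*Integral(1/(log(_y) + 2*log(2)), (_y, h(c)))/3 = C1 - c


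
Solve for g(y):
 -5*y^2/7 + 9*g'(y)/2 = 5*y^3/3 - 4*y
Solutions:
 g(y) = C1 + 5*y^4/54 + 10*y^3/189 - 4*y^2/9


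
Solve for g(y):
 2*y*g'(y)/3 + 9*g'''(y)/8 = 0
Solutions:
 g(y) = C1 + Integral(C2*airyai(-2*2^(1/3)*y/3) + C3*airybi(-2*2^(1/3)*y/3), y)


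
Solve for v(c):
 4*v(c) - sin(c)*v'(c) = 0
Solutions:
 v(c) = C1*(cos(c)^2 - 2*cos(c) + 1)/(cos(c)^2 + 2*cos(c) + 1)


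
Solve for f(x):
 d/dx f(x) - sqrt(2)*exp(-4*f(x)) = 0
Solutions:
 f(x) = log(-I*(C1 + 4*sqrt(2)*x)^(1/4))
 f(x) = log(I*(C1 + 4*sqrt(2)*x)^(1/4))
 f(x) = log(-(C1 + 4*sqrt(2)*x)^(1/4))
 f(x) = log(C1 + 4*sqrt(2)*x)/4


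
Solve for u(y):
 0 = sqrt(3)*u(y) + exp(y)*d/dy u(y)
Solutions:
 u(y) = C1*exp(sqrt(3)*exp(-y))


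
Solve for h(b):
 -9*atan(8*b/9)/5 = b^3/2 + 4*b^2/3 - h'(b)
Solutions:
 h(b) = C1 + b^4/8 + 4*b^3/9 + 9*b*atan(8*b/9)/5 - 81*log(64*b^2 + 81)/80


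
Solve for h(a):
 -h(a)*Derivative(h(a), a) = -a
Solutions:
 h(a) = -sqrt(C1 + a^2)
 h(a) = sqrt(C1 + a^2)


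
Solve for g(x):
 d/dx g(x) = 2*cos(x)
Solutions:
 g(x) = C1 + 2*sin(x)


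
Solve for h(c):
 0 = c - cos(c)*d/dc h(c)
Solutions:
 h(c) = C1 + Integral(c/cos(c), c)


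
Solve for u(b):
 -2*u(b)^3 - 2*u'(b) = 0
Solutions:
 u(b) = -sqrt(2)*sqrt(-1/(C1 - b))/2
 u(b) = sqrt(2)*sqrt(-1/(C1 - b))/2


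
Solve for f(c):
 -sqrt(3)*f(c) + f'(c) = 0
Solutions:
 f(c) = C1*exp(sqrt(3)*c)


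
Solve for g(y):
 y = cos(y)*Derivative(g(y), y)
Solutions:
 g(y) = C1 + Integral(y/cos(y), y)


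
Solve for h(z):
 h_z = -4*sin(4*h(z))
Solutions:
 h(z) = -acos((-C1 - exp(32*z))/(C1 - exp(32*z)))/4 + pi/2
 h(z) = acos((-C1 - exp(32*z))/(C1 - exp(32*z)))/4


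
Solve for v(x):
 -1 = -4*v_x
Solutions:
 v(x) = C1 + x/4


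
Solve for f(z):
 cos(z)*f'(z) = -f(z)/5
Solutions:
 f(z) = C1*(sin(z) - 1)^(1/10)/(sin(z) + 1)^(1/10)


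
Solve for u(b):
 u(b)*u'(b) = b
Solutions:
 u(b) = -sqrt(C1 + b^2)
 u(b) = sqrt(C1 + b^2)


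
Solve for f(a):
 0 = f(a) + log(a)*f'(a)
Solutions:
 f(a) = C1*exp(-li(a))


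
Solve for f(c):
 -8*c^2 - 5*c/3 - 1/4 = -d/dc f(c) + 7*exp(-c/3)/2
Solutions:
 f(c) = C1 + 8*c^3/3 + 5*c^2/6 + c/4 - 21*exp(-c/3)/2


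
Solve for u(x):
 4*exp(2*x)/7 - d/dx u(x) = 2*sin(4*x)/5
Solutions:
 u(x) = C1 + 2*exp(2*x)/7 + cos(4*x)/10


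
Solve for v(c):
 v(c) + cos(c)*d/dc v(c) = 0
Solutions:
 v(c) = C1*sqrt(sin(c) - 1)/sqrt(sin(c) + 1)


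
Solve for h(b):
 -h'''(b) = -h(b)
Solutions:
 h(b) = C3*exp(b) + (C1*sin(sqrt(3)*b/2) + C2*cos(sqrt(3)*b/2))*exp(-b/2)


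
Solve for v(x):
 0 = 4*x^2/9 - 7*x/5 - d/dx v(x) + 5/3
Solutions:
 v(x) = C1 + 4*x^3/27 - 7*x^2/10 + 5*x/3


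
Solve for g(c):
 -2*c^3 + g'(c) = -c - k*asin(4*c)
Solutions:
 g(c) = C1 + c^4/2 - c^2/2 - k*(c*asin(4*c) + sqrt(1 - 16*c^2)/4)


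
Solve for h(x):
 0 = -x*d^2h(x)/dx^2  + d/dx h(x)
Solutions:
 h(x) = C1 + C2*x^2


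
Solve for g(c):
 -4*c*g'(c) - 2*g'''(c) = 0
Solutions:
 g(c) = C1 + Integral(C2*airyai(-2^(1/3)*c) + C3*airybi(-2^(1/3)*c), c)


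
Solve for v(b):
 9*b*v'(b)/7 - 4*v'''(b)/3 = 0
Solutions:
 v(b) = C1 + Integral(C2*airyai(3*98^(1/3)*b/14) + C3*airybi(3*98^(1/3)*b/14), b)


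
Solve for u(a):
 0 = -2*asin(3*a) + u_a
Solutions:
 u(a) = C1 + 2*a*asin(3*a) + 2*sqrt(1 - 9*a^2)/3


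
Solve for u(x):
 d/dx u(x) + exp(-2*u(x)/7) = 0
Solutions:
 u(x) = 7*log(-sqrt(C1 - x)) - 7*log(7) + 7*log(14)/2
 u(x) = 7*log(C1 - x)/2 - 7*log(7) + 7*log(14)/2


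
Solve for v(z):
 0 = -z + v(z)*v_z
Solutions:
 v(z) = -sqrt(C1 + z^2)
 v(z) = sqrt(C1 + z^2)


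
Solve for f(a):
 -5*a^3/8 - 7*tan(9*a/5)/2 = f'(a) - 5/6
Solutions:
 f(a) = C1 - 5*a^4/32 + 5*a/6 + 35*log(cos(9*a/5))/18


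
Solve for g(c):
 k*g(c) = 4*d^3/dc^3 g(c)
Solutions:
 g(c) = C1*exp(2^(1/3)*c*k^(1/3)/2) + C2*exp(2^(1/3)*c*k^(1/3)*(-1 + sqrt(3)*I)/4) + C3*exp(-2^(1/3)*c*k^(1/3)*(1 + sqrt(3)*I)/4)


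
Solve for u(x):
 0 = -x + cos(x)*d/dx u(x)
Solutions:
 u(x) = C1 + Integral(x/cos(x), x)


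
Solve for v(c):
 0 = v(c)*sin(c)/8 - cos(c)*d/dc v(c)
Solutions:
 v(c) = C1/cos(c)^(1/8)


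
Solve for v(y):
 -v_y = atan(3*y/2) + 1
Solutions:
 v(y) = C1 - y*atan(3*y/2) - y + log(9*y^2 + 4)/3


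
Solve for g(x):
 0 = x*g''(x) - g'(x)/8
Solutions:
 g(x) = C1 + C2*x^(9/8)


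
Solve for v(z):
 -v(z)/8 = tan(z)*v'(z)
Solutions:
 v(z) = C1/sin(z)^(1/8)


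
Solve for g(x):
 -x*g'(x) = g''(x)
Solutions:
 g(x) = C1 + C2*erf(sqrt(2)*x/2)


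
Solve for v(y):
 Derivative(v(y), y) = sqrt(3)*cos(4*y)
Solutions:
 v(y) = C1 + sqrt(3)*sin(4*y)/4


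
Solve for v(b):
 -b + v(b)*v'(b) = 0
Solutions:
 v(b) = -sqrt(C1 + b^2)
 v(b) = sqrt(C1 + b^2)


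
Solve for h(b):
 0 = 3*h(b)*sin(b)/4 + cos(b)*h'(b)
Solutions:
 h(b) = C1*cos(b)^(3/4)


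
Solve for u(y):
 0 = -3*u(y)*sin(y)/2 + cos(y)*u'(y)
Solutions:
 u(y) = C1/cos(y)^(3/2)


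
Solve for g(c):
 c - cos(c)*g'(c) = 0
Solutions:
 g(c) = C1 + Integral(c/cos(c), c)


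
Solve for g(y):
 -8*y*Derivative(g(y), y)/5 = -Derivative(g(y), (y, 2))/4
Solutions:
 g(y) = C1 + C2*erfi(4*sqrt(5)*y/5)


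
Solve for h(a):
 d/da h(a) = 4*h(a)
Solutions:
 h(a) = C1*exp(4*a)


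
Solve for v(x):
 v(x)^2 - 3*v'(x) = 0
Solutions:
 v(x) = -3/(C1 + x)


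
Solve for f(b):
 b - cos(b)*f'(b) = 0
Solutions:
 f(b) = C1 + Integral(b/cos(b), b)


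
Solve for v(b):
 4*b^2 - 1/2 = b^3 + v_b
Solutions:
 v(b) = C1 - b^4/4 + 4*b^3/3 - b/2


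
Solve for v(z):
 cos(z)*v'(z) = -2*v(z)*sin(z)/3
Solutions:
 v(z) = C1*cos(z)^(2/3)


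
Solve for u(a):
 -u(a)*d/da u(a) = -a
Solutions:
 u(a) = -sqrt(C1 + a^2)
 u(a) = sqrt(C1 + a^2)


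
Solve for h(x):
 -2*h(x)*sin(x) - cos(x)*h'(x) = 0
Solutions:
 h(x) = C1*cos(x)^2


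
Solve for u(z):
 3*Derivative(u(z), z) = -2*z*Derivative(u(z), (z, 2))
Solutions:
 u(z) = C1 + C2/sqrt(z)


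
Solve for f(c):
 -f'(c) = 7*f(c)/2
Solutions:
 f(c) = C1*exp(-7*c/2)


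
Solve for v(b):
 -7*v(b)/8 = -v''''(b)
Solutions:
 v(b) = C1*exp(-14^(1/4)*b/2) + C2*exp(14^(1/4)*b/2) + C3*sin(14^(1/4)*b/2) + C4*cos(14^(1/4)*b/2)


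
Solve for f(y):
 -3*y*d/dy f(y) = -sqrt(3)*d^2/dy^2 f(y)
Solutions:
 f(y) = C1 + C2*erfi(sqrt(2)*3^(1/4)*y/2)


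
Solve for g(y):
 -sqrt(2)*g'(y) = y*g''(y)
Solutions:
 g(y) = C1 + C2*y^(1 - sqrt(2))


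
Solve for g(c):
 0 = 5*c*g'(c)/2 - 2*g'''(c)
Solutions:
 g(c) = C1 + Integral(C2*airyai(10^(1/3)*c/2) + C3*airybi(10^(1/3)*c/2), c)


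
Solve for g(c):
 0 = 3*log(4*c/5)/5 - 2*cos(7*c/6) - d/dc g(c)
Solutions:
 g(c) = C1 + 3*c*log(c)/5 - 3*c*log(5)/5 - 3*c/5 + 6*c*log(2)/5 - 12*sin(7*c/6)/7


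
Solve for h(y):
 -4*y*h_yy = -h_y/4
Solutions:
 h(y) = C1 + C2*y^(17/16)


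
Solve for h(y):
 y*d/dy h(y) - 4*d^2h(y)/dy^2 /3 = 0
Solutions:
 h(y) = C1 + C2*erfi(sqrt(6)*y/4)


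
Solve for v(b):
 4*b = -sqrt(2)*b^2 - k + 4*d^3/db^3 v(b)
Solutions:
 v(b) = C1 + C2*b + C3*b^2 + sqrt(2)*b^5/240 + b^4/24 + b^3*k/24


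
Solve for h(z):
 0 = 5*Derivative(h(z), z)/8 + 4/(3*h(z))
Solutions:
 h(z) = -sqrt(C1 - 960*z)/15
 h(z) = sqrt(C1 - 960*z)/15


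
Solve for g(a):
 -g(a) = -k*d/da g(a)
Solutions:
 g(a) = C1*exp(a/k)


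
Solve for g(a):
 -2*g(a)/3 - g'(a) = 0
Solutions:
 g(a) = C1*exp(-2*a/3)


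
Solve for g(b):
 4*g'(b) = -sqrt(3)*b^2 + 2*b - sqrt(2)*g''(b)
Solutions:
 g(b) = C1 + C2*exp(-2*sqrt(2)*b) - sqrt(3)*b^3/12 + sqrt(6)*b^2/16 + b^2/4 - sqrt(2)*b/8 - sqrt(3)*b/16


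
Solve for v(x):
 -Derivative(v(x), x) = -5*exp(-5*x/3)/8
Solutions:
 v(x) = C1 - 3*exp(-5*x/3)/8


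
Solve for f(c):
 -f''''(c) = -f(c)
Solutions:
 f(c) = C1*exp(-c) + C2*exp(c) + C3*sin(c) + C4*cos(c)


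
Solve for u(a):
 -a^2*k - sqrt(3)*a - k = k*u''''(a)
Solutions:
 u(a) = C1 + C2*a + C3*a^2 + C4*a^3 - a^6/360 - sqrt(3)*a^5/(120*k) - a^4/24


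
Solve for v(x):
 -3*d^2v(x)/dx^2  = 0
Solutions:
 v(x) = C1 + C2*x


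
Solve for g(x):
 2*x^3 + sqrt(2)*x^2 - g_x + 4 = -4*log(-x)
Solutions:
 g(x) = C1 + x^4/2 + sqrt(2)*x^3/3 + 4*x*log(-x)


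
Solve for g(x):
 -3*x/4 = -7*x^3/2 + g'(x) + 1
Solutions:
 g(x) = C1 + 7*x^4/8 - 3*x^2/8 - x


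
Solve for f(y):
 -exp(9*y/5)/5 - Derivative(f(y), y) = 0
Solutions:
 f(y) = C1 - exp(9*y/5)/9


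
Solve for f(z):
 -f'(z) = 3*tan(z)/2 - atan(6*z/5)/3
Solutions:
 f(z) = C1 + z*atan(6*z/5)/3 - 5*log(36*z^2 + 25)/36 + 3*log(cos(z))/2


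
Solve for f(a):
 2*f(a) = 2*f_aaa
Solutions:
 f(a) = C3*exp(a) + (C1*sin(sqrt(3)*a/2) + C2*cos(sqrt(3)*a/2))*exp(-a/2)


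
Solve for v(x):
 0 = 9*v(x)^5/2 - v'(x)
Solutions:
 v(x) = -(-1/(C1 + 18*x))^(1/4)
 v(x) = (-1/(C1 + 18*x))^(1/4)
 v(x) = -I*(-1/(C1 + 18*x))^(1/4)
 v(x) = I*(-1/(C1 + 18*x))^(1/4)


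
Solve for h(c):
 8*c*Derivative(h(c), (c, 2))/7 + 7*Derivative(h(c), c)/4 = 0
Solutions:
 h(c) = C1 + C2/c^(17/32)


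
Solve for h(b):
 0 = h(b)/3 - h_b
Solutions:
 h(b) = C1*exp(b/3)


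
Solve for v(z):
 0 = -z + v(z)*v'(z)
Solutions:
 v(z) = -sqrt(C1 + z^2)
 v(z) = sqrt(C1 + z^2)


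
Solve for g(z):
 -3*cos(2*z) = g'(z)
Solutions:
 g(z) = C1 - 3*sin(2*z)/2


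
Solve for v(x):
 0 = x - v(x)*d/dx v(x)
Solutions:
 v(x) = -sqrt(C1 + x^2)
 v(x) = sqrt(C1 + x^2)


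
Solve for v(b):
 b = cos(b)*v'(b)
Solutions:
 v(b) = C1 + Integral(b/cos(b), b)


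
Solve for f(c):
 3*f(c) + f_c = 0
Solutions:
 f(c) = C1*exp(-3*c)


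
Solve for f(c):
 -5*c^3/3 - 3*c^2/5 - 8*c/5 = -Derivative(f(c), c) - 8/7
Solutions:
 f(c) = C1 + 5*c^4/12 + c^3/5 + 4*c^2/5 - 8*c/7


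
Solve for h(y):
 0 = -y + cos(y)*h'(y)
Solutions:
 h(y) = C1 + Integral(y/cos(y), y)


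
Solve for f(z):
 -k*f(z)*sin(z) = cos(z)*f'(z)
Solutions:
 f(z) = C1*exp(k*log(cos(z)))


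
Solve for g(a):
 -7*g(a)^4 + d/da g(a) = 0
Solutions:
 g(a) = (-1/(C1 + 21*a))^(1/3)
 g(a) = (-1/(C1 + 7*a))^(1/3)*(-3^(2/3) - 3*3^(1/6)*I)/6
 g(a) = (-1/(C1 + 7*a))^(1/3)*(-3^(2/3) + 3*3^(1/6)*I)/6


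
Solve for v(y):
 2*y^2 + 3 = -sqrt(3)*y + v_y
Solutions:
 v(y) = C1 + 2*y^3/3 + sqrt(3)*y^2/2 + 3*y


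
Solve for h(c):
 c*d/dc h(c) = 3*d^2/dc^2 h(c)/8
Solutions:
 h(c) = C1 + C2*erfi(2*sqrt(3)*c/3)


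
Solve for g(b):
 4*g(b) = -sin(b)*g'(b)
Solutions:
 g(b) = C1*(cos(b)^2 + 2*cos(b) + 1)/(cos(b)^2 - 2*cos(b) + 1)


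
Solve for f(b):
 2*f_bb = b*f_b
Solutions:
 f(b) = C1 + C2*erfi(b/2)


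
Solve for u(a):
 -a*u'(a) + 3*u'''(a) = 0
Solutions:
 u(a) = C1 + Integral(C2*airyai(3^(2/3)*a/3) + C3*airybi(3^(2/3)*a/3), a)


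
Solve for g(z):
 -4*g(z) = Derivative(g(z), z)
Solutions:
 g(z) = C1*exp(-4*z)


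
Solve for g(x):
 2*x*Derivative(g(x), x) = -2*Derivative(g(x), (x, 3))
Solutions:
 g(x) = C1 + Integral(C2*airyai(-x) + C3*airybi(-x), x)


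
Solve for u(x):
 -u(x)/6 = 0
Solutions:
 u(x) = 0


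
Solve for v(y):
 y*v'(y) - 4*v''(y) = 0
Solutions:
 v(y) = C1 + C2*erfi(sqrt(2)*y/4)


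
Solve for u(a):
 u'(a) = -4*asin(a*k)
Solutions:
 u(a) = C1 - 4*Piecewise((a*asin(a*k) + sqrt(-a^2*k^2 + 1)/k, Ne(k, 0)), (0, True))
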